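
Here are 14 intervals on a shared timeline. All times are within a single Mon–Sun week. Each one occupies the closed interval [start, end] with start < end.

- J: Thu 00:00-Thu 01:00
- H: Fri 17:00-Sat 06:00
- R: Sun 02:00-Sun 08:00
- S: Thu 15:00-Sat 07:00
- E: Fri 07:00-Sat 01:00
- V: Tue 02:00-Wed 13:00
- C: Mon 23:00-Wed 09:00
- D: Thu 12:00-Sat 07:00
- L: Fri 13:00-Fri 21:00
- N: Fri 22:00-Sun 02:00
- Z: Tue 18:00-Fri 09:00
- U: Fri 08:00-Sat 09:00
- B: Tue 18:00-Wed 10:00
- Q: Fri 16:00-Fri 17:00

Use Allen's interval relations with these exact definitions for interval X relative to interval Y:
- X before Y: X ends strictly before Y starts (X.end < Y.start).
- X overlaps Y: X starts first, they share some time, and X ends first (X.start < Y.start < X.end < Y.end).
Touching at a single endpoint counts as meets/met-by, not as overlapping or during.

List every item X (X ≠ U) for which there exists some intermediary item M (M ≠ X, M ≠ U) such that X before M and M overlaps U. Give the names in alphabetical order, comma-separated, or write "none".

Target U = [Fri 08:00, Sat 09:00].
Intermediaries M with M overlaps U: D, E, S, Z.
Via D — items with X before D: B, C, J, V.
Via E — items with X before E: B, C, J, V.
Via S — items with X before S: B, C, J, V.
Via Z — items with X before Z: none.
Union: B, C, J, V.

B, C, J, V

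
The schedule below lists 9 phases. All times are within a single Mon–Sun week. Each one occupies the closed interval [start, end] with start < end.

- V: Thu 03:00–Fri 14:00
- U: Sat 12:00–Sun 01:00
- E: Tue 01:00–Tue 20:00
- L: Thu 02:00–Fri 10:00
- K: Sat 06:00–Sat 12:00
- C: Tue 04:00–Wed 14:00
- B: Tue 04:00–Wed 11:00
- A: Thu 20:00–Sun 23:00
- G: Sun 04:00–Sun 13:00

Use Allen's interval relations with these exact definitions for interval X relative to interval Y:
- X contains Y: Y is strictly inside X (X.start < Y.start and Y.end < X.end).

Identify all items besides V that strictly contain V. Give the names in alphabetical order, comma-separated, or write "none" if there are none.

none

Target V = [Thu 03:00, Fri 14:00].
A [Thu 20:00, Sun 23:00] → overlapped-by → no.
B [Tue 04:00, Wed 11:00] → before → no.
C [Tue 04:00, Wed 14:00] → before → no.
E [Tue 01:00, Tue 20:00] → before → no.
G [Sun 04:00, Sun 13:00] → after → no.
K [Sat 06:00, Sat 12:00] → after → no.
L [Thu 02:00, Fri 10:00] → overlaps → no.
U [Sat 12:00, Sun 01:00] → after → no.
Result: none.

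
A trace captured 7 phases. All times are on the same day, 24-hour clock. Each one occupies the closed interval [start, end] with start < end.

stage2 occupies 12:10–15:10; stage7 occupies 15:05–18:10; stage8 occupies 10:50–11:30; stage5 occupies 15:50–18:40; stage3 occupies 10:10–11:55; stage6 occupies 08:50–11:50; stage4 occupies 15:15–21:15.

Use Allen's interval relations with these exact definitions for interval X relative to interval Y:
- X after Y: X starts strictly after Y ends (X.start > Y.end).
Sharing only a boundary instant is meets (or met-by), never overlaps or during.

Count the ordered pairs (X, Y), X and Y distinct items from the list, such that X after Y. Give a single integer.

Checking all 42 ordered pairs for relation 'after'; matching pairs in alphabetical order:
(stage2, stage3): stage2 after stage3 ✓
(stage2, stage6): stage2 after stage6 ✓
(stage2, stage8): stage2 after stage8 ✓
(stage4, stage2): stage4 after stage2 ✓
(stage4, stage3): stage4 after stage3 ✓
(stage4, stage6): stage4 after stage6 ✓
(stage4, stage8): stage4 after stage8 ✓
(stage5, stage2): stage5 after stage2 ✓
(stage5, stage3): stage5 after stage3 ✓
(stage5, stage6): stage5 after stage6 ✓
(stage5, stage8): stage5 after stage8 ✓
(stage7, stage3): stage7 after stage3 ✓
(stage7, stage6): stage7 after stage6 ✓
(stage7, stage8): stage7 after stage8 ✓
Count: 14.

14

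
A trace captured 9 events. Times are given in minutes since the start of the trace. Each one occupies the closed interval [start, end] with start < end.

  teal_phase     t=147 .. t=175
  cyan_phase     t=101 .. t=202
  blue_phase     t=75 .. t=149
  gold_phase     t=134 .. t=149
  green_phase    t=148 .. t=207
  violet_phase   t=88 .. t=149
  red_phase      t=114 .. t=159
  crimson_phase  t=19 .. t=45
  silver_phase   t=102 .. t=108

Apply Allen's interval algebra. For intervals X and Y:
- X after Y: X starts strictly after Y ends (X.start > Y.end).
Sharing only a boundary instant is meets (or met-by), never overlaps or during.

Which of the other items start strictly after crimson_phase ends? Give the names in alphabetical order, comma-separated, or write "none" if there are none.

blue_phase, cyan_phase, gold_phase, green_phase, red_phase, silver_phase, teal_phase, violet_phase

Target crimson_phase = [t=19, t=45].
blue_phase [t=75, t=149] → after → yes.
cyan_phase [t=101, t=202] → after → yes.
gold_phase [t=134, t=149] → after → yes.
green_phase [t=148, t=207] → after → yes.
red_phase [t=114, t=159] → after → yes.
silver_phase [t=102, t=108] → after → yes.
teal_phase [t=147, t=175] → after → yes.
violet_phase [t=88, t=149] → after → yes.
Result: blue_phase, cyan_phase, gold_phase, green_phase, red_phase, silver_phase, teal_phase, violet_phase.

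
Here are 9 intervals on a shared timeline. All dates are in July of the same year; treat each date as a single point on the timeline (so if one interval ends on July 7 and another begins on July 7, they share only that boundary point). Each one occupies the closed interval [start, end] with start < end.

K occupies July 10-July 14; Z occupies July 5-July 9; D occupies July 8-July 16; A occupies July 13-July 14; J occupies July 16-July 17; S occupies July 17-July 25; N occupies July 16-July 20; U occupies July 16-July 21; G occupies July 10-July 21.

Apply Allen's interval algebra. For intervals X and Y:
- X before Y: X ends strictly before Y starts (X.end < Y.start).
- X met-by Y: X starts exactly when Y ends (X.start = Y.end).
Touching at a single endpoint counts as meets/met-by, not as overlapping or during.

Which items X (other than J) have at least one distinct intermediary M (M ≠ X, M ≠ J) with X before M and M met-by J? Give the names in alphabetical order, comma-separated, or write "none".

A, D, K, Z

Target J = [July 16, July 17].
Intermediaries M with M met-by J: S.
Via S — items with X before S: A, D, K, Z.
Union: A, D, K, Z.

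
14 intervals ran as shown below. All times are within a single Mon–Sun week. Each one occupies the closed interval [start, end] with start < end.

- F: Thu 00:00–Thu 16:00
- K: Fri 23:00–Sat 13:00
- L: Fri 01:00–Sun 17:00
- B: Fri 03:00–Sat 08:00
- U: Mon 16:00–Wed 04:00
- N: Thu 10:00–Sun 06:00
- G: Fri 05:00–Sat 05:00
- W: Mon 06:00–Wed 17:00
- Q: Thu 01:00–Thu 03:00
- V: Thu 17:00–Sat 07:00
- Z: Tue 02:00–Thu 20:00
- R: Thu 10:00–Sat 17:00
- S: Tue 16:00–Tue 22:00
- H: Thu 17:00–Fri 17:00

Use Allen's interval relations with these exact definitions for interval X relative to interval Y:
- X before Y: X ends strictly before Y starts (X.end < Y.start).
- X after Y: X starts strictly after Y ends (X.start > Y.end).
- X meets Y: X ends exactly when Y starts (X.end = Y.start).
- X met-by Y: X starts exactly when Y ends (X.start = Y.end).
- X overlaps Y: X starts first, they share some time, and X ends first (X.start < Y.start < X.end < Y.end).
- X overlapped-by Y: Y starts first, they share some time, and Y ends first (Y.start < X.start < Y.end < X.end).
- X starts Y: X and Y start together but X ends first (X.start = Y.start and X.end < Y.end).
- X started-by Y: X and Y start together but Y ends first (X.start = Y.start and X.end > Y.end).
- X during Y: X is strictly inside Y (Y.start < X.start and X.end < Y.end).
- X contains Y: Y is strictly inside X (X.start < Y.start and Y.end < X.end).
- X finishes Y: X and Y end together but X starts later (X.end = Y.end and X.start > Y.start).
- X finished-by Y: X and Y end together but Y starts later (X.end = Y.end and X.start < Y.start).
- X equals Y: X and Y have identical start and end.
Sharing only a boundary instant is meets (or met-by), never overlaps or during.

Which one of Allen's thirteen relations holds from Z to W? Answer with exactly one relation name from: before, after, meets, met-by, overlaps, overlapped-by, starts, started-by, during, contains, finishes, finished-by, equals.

overlapped-by

Z = [Tue 02:00, Thu 20:00]; W = [Mon 06:00, Wed 17:00].
Compare endpoints: Z.start > W.start, Z.start < W.end, Z.end > W.start, Z.end > W.end.
That pattern is 'overlapped-by'.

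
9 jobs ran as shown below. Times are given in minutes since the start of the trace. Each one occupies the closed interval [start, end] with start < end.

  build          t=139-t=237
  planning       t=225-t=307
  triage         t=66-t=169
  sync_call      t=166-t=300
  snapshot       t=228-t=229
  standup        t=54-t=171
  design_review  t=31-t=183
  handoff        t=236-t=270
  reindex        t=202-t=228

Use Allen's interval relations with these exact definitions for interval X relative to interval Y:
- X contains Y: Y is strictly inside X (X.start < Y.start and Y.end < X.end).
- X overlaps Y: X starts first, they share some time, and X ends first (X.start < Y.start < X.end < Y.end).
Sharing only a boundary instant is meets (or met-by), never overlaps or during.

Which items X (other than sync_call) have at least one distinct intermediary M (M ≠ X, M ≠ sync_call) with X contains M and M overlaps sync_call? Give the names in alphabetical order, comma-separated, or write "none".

design_review, standup

Target sync_call = [t=166, t=300].
Intermediaries M with M overlaps sync_call: build, design_review, standup, triage.
Via build — items with X contains build: none.
Via design_review — items with X contains design_review: none.
Via standup — items with X contains standup: design_review.
Via triage — items with X contains triage: design_review, standup.
Union: design_review, standup.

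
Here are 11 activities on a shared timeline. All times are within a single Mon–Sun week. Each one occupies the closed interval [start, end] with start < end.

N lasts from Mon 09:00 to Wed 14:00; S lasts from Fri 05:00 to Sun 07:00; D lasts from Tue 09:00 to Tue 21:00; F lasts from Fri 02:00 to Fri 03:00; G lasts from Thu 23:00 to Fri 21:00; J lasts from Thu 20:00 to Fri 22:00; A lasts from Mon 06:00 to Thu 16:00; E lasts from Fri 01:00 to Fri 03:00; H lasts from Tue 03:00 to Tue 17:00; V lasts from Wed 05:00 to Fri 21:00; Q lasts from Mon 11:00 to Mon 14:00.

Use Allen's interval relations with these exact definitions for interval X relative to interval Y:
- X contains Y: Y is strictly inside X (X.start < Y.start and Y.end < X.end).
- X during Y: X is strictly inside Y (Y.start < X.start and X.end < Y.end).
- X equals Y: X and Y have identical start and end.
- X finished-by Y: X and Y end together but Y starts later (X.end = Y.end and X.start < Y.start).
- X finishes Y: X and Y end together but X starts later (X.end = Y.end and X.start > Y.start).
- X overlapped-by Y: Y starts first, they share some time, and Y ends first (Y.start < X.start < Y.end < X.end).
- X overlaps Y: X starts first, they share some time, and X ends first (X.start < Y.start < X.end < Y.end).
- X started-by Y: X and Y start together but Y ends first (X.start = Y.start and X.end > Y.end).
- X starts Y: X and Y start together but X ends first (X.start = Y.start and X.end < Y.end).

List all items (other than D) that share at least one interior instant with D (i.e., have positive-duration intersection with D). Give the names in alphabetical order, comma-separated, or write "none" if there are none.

A, H, N

Target D = [Tue 09:00, Tue 21:00].
A [Mon 06:00, Thu 16:00] → contains → yes.
E [Fri 01:00, Fri 03:00] → after → no.
F [Fri 02:00, Fri 03:00] → after → no.
G [Thu 23:00, Fri 21:00] → after → no.
H [Tue 03:00, Tue 17:00] → overlaps → yes.
J [Thu 20:00, Fri 22:00] → after → no.
N [Mon 09:00, Wed 14:00] → contains → yes.
Q [Mon 11:00, Mon 14:00] → before → no.
S [Fri 05:00, Sun 07:00] → after → no.
V [Wed 05:00, Fri 21:00] → after → no.
Result: A, H, N.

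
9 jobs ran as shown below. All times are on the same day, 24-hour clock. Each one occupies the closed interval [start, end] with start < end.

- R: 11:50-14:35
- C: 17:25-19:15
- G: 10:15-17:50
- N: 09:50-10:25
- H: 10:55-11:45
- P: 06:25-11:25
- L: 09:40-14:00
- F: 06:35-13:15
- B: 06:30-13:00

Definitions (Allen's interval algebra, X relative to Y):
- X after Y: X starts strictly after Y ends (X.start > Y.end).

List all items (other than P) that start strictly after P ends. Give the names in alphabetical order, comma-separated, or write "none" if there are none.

Target P = [06:25, 11:25].
B [06:30, 13:00] → overlapped-by → no.
C [17:25, 19:15] → after → yes.
F [06:35, 13:15] → overlapped-by → no.
G [10:15, 17:50] → overlapped-by → no.
H [10:55, 11:45] → overlapped-by → no.
L [09:40, 14:00] → overlapped-by → no.
N [09:50, 10:25] → during → no.
R [11:50, 14:35] → after → yes.
Result: C, R.

C, R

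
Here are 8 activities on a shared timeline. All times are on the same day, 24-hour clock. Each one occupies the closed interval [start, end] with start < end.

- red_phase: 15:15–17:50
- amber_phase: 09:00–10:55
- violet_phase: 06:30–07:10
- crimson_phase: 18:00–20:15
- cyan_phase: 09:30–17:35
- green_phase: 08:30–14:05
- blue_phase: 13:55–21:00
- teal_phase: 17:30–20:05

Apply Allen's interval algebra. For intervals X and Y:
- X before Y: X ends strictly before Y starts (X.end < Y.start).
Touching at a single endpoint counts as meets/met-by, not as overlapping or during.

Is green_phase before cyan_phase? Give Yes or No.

No

green_phase = [08:30, 14:05], cyan_phase = [09:30, 17:35].
Actual relation of green_phase to cyan_phase: overlaps.
Asked whether 'before' holds → No.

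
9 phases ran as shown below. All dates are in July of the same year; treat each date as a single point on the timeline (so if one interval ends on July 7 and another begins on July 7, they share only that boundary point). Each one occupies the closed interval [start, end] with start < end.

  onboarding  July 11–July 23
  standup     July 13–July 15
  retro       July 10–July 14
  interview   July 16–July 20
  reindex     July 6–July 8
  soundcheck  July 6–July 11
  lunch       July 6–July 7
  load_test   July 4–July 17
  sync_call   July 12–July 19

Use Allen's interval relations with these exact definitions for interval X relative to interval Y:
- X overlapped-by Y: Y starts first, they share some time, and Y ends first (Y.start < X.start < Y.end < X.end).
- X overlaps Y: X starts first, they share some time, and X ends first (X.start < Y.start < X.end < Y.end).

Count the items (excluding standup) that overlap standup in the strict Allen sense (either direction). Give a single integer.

Target standup = [July 13, July 15].
interview [July 16, July 20] → after → no.
load_test [July 4, July 17] → contains → no.
lunch [July 6, July 7] → before → no.
onboarding [July 11, July 23] → contains → no.
reindex [July 6, July 8] → before → no.
retro [July 10, July 14] → overlaps → counts.
soundcheck [July 6, July 11] → before → no.
sync_call [July 12, July 19] → contains → no.
Total: 1.

1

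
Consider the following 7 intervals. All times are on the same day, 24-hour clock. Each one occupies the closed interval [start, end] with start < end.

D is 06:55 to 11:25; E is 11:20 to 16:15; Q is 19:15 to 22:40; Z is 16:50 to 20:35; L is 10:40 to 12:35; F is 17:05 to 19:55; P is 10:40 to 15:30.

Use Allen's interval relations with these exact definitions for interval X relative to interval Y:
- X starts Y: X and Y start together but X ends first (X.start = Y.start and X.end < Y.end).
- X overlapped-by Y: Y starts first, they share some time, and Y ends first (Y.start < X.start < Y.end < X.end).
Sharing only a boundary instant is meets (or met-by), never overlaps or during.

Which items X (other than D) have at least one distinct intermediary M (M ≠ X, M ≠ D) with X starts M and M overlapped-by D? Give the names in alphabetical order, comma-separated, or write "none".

Target D = [06:55, 11:25].
Intermediaries M with M overlapped-by D: E, L, P.
Via E — items with X starts E: none.
Via L — items with X starts L: none.
Via P — items with X starts P: L.
Union: L.

L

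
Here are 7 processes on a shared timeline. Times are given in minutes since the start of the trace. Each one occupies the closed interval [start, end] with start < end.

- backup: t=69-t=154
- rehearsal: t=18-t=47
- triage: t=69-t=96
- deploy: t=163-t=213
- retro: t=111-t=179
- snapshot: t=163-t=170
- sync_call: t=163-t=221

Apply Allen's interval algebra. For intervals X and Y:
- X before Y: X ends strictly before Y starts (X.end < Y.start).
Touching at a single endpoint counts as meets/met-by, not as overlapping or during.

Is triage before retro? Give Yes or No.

Yes

triage = [t=69, t=96], retro = [t=111, t=179].
Actual relation of triage to retro: before.
Asked whether 'before' holds → Yes.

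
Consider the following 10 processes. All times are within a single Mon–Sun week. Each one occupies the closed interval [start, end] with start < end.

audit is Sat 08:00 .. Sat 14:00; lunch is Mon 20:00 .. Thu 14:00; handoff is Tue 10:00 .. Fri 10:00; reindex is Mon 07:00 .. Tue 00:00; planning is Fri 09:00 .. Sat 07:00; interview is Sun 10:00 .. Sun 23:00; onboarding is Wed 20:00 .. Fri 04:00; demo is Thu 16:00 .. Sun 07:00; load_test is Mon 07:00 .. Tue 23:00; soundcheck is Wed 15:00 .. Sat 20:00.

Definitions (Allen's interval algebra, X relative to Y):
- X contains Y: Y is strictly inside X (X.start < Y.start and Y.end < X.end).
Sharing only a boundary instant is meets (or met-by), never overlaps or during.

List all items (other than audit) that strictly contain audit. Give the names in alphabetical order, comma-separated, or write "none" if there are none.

demo, soundcheck

Target audit = [Sat 08:00, Sat 14:00].
demo [Thu 16:00, Sun 07:00] → contains → yes.
handoff [Tue 10:00, Fri 10:00] → before → no.
interview [Sun 10:00, Sun 23:00] → after → no.
load_test [Mon 07:00, Tue 23:00] → before → no.
lunch [Mon 20:00, Thu 14:00] → before → no.
onboarding [Wed 20:00, Fri 04:00] → before → no.
planning [Fri 09:00, Sat 07:00] → before → no.
reindex [Mon 07:00, Tue 00:00] → before → no.
soundcheck [Wed 15:00, Sat 20:00] → contains → yes.
Result: demo, soundcheck.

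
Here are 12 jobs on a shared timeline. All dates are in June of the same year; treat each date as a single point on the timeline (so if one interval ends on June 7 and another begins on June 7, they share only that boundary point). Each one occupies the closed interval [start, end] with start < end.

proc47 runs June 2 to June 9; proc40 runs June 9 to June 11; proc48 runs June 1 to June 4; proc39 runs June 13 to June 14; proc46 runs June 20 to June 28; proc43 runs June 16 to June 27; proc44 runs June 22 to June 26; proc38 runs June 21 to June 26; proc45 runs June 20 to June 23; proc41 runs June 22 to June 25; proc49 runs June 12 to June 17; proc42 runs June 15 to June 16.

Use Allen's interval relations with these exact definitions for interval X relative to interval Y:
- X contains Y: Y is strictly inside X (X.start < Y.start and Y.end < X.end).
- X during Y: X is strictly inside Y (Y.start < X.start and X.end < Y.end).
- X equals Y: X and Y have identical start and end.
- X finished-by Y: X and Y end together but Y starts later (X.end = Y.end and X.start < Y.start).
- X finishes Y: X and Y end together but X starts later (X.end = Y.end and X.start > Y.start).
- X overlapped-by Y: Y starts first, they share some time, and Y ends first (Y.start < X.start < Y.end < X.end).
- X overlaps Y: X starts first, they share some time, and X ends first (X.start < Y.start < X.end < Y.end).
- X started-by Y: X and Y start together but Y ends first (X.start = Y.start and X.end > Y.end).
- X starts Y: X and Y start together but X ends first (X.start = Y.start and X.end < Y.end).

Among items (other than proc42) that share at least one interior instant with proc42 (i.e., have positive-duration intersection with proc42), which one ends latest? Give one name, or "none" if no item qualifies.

proc49

Target proc42 = [June 15, June 16].
proc38 [June 21, June 26] → after → excluded.
proc39 [June 13, June 14] → before → excluded.
proc40 [June 9, June 11] → before → excluded.
proc41 [June 22, June 25] → after → excluded.
proc43 [June 16, June 27] → met-by → excluded.
proc44 [June 22, June 26] → after → excluded.
proc45 [June 20, June 23] → after → excluded.
proc46 [June 20, June 28] → after → excluded.
proc47 [June 2, June 9] → before → excluded.
proc48 [June 1, June 4] → before → excluded.
proc49 [June 12, June 17] → contains → candidate.
Among candidates, latest end is June 17 → proc49.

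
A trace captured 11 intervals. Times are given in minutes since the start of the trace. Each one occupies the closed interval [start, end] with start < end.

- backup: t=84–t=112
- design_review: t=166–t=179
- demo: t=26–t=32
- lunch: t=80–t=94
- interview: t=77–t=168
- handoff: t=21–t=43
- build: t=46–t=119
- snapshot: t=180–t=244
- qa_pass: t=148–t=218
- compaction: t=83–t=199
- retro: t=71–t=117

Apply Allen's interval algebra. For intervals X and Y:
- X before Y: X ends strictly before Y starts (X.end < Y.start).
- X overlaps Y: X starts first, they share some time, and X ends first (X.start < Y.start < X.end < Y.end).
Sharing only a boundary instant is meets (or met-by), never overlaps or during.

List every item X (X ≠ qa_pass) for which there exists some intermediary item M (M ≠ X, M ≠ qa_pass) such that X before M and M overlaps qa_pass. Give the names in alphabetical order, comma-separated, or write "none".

demo, handoff

Target qa_pass = [t=148, t=218].
Intermediaries M with M overlaps qa_pass: compaction, interview.
Via compaction — items with X before compaction: demo, handoff.
Via interview — items with X before interview: demo, handoff.
Union: demo, handoff.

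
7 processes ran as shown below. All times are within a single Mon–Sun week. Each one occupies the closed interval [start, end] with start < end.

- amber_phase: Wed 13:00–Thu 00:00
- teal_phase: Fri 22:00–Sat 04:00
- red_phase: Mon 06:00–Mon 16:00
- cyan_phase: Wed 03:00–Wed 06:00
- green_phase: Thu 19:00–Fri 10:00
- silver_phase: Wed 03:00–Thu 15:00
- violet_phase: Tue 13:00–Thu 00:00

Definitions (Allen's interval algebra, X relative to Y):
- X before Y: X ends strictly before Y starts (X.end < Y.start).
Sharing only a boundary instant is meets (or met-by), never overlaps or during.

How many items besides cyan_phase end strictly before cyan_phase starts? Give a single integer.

1

Target cyan_phase = [Wed 03:00, Wed 06:00].
amber_phase [Wed 13:00, Thu 00:00] → after → no.
green_phase [Thu 19:00, Fri 10:00] → after → no.
red_phase [Mon 06:00, Mon 16:00] → before → counts.
silver_phase [Wed 03:00, Thu 15:00] → started-by → no.
teal_phase [Fri 22:00, Sat 04:00] → after → no.
violet_phase [Tue 13:00, Thu 00:00] → contains → no.
Total: 1.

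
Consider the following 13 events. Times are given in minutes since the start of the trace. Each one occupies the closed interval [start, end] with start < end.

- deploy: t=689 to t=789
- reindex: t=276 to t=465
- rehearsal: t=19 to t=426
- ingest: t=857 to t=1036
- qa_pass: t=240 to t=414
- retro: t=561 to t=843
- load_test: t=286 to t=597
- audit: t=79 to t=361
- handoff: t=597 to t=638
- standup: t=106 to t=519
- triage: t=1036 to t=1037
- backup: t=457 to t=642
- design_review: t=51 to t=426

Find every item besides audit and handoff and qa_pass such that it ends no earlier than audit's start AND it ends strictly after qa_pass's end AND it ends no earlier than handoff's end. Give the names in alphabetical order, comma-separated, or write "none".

backup, deploy, ingest, retro, triage

Conditions: its end is no earlier than audit's start (X.end >= t=79) AND its end is strictly after qa_pass's end (X.end > t=414) AND its end is no earlier than handoff's end (X.end >= t=638).
backup: end t=642 >= t=79? ✓; end t=642 > t=414? ✓; end t=642 >= t=638? ✓ → yes.
deploy: end t=789 >= t=79? ✓; end t=789 > t=414? ✓; end t=789 >= t=638? ✓ → yes.
design_review: end t=426 >= t=79? ✓; end t=426 > t=414? ✓; end t=426 >= t=638? ✗ → no.
ingest: end t=1036 >= t=79? ✓; end t=1036 > t=414? ✓; end t=1036 >= t=638? ✓ → yes.
load_test: end t=597 >= t=79? ✓; end t=597 > t=414? ✓; end t=597 >= t=638? ✗ → no.
rehearsal: end t=426 >= t=79? ✓; end t=426 > t=414? ✓; end t=426 >= t=638? ✗ → no.
reindex: end t=465 >= t=79? ✓; end t=465 > t=414? ✓; end t=465 >= t=638? ✗ → no.
retro: end t=843 >= t=79? ✓; end t=843 > t=414? ✓; end t=843 >= t=638? ✓ → yes.
standup: end t=519 >= t=79? ✓; end t=519 > t=414? ✓; end t=519 >= t=638? ✗ → no.
triage: end t=1037 >= t=79? ✓; end t=1037 > t=414? ✓; end t=1037 >= t=638? ✓ → yes.
Result: backup, deploy, ingest, retro, triage.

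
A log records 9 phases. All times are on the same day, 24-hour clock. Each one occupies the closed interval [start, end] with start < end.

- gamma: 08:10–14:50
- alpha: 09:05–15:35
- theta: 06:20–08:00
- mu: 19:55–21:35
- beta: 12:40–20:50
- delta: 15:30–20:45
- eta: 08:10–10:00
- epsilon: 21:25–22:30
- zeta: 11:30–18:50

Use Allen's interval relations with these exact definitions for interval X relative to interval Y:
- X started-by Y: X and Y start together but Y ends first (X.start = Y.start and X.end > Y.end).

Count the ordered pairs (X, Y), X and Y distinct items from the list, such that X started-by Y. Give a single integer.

Checking all 72 ordered pairs for relation 'started-by'; matching pairs in alphabetical order:
(gamma, eta): gamma started-by eta ✓
Count: 1.

1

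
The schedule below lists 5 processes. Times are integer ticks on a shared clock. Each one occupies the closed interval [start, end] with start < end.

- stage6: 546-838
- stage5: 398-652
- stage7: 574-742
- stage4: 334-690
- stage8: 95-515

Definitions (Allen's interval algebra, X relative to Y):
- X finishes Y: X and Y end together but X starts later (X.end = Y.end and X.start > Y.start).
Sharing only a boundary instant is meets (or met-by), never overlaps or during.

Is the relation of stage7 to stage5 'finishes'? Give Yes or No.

No

stage7 = [574, 742], stage5 = [398, 652].
Actual relation of stage7 to stage5: overlapped-by.
Asked whether 'finishes' holds → No.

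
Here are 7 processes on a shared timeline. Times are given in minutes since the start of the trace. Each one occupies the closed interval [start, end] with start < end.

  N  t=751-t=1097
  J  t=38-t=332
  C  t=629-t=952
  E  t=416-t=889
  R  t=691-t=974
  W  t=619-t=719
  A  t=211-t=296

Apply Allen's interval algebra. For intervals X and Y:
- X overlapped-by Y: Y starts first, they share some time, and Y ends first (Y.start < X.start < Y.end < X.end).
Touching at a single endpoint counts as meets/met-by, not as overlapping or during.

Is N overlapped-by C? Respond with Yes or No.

N = [t=751, t=1097], C = [t=629, t=952].
Actual relation of N to C: overlapped-by.
Asked whether 'overlapped-by' holds → Yes.

Yes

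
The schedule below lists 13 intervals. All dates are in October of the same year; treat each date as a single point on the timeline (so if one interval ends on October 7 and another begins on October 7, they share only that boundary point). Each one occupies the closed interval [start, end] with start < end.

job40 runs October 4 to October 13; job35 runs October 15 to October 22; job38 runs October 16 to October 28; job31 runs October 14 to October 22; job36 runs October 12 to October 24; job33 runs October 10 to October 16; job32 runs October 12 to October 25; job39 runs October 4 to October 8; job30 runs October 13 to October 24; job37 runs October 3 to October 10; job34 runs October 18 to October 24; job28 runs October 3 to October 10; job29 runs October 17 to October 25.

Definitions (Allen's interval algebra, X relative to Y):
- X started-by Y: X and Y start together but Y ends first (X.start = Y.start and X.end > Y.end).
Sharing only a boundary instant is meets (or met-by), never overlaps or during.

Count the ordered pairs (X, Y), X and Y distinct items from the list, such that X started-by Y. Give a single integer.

2

Checking all 156 ordered pairs for relation 'started-by'; matching pairs in alphabetical order:
(job32, job36): job32 started-by job36 ✓
(job40, job39): job40 started-by job39 ✓
Count: 2.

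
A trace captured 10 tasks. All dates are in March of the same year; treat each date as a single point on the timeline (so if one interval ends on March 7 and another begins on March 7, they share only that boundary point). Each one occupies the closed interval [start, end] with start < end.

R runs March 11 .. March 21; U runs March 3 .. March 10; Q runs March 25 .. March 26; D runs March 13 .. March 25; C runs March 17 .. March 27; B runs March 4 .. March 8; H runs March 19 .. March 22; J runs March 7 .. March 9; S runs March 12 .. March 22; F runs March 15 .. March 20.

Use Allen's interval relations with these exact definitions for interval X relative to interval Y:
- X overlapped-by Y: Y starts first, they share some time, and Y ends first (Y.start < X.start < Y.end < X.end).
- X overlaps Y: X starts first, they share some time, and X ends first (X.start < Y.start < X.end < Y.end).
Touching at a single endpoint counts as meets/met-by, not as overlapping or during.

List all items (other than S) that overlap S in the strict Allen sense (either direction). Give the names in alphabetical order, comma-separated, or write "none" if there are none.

C, D, R

Target S = [March 12, March 22].
B [March 4, March 8] → before → no.
C [March 17, March 27] → overlapped-by → yes.
D [March 13, March 25] → overlapped-by → yes.
F [March 15, March 20] → during → no.
H [March 19, March 22] → finishes → no.
J [March 7, March 9] → before → no.
Q [March 25, March 26] → after → no.
R [March 11, March 21] → overlaps → yes.
U [March 3, March 10] → before → no.
Result: C, D, R.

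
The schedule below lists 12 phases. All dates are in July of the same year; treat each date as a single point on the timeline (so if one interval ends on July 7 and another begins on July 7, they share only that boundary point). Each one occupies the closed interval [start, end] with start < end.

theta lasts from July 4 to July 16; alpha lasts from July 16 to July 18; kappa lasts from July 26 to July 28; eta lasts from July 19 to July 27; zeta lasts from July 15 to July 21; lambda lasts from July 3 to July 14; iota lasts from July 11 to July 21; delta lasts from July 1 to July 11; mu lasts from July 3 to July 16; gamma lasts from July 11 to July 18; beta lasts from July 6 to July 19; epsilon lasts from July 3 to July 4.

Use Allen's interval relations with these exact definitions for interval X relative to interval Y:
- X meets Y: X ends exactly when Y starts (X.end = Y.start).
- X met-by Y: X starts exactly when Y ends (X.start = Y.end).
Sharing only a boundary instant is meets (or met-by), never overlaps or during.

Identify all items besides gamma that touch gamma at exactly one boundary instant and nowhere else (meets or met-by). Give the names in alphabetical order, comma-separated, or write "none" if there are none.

delta

Target gamma = [July 11, July 18].
alpha [July 16, July 18] → finishes → no.
beta [July 6, July 19] → contains → no.
delta [July 1, July 11] → meets → yes.
epsilon [July 3, July 4] → before → no.
eta [July 19, July 27] → after → no.
iota [July 11, July 21] → started-by → no.
kappa [July 26, July 28] → after → no.
lambda [July 3, July 14] → overlaps → no.
mu [July 3, July 16] → overlaps → no.
theta [July 4, July 16] → overlaps → no.
zeta [July 15, July 21] → overlapped-by → no.
Result: delta.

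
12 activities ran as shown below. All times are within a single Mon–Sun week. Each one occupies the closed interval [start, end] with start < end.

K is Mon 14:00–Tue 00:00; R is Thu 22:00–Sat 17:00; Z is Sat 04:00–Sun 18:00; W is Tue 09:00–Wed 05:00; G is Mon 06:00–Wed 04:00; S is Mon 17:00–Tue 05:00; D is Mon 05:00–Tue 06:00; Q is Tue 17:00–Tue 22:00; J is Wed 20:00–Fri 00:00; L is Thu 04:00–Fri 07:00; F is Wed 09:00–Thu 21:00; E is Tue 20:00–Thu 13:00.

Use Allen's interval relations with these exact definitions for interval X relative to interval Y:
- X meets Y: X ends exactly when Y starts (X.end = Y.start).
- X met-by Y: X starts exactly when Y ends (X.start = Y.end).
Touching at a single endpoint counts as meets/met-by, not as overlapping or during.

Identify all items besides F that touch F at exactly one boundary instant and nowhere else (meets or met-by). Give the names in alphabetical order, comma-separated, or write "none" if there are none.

none

Target F = [Wed 09:00, Thu 21:00].
D [Mon 05:00, Tue 06:00] → before → no.
E [Tue 20:00, Thu 13:00] → overlaps → no.
G [Mon 06:00, Wed 04:00] → before → no.
J [Wed 20:00, Fri 00:00] → overlapped-by → no.
K [Mon 14:00, Tue 00:00] → before → no.
L [Thu 04:00, Fri 07:00] → overlapped-by → no.
Q [Tue 17:00, Tue 22:00] → before → no.
R [Thu 22:00, Sat 17:00] → after → no.
S [Mon 17:00, Tue 05:00] → before → no.
W [Tue 09:00, Wed 05:00] → before → no.
Z [Sat 04:00, Sun 18:00] → after → no.
Result: none.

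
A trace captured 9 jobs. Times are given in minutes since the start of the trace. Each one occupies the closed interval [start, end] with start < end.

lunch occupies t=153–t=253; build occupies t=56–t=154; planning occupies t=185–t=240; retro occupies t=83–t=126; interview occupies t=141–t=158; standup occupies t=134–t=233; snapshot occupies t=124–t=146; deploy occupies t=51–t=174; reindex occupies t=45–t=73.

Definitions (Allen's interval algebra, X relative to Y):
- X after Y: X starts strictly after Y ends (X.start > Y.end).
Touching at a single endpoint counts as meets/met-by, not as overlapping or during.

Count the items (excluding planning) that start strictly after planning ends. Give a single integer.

0

Target planning = [t=185, t=240].
build [t=56, t=154] → before → no.
deploy [t=51, t=174] → before → no.
interview [t=141, t=158] → before → no.
lunch [t=153, t=253] → contains → no.
reindex [t=45, t=73] → before → no.
retro [t=83, t=126] → before → no.
snapshot [t=124, t=146] → before → no.
standup [t=134, t=233] → overlaps → no.
Total: 0.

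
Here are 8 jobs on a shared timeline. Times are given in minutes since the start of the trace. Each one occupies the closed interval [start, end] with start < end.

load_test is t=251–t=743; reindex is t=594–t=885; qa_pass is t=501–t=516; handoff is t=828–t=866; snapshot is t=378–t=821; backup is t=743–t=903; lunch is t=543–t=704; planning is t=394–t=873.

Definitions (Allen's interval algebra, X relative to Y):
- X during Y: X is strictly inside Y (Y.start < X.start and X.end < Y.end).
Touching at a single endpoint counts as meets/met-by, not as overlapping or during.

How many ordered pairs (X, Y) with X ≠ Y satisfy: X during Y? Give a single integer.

9

Checking all 56 ordered pairs for relation 'during'; matching pairs in alphabetical order:
(handoff, backup): handoff during backup ✓
(handoff, planning): handoff during planning ✓
(handoff, reindex): handoff during reindex ✓
(lunch, load_test): lunch during load_test ✓
(lunch, planning): lunch during planning ✓
(lunch, snapshot): lunch during snapshot ✓
(qa_pass, load_test): qa_pass during load_test ✓
(qa_pass, planning): qa_pass during planning ✓
(qa_pass, snapshot): qa_pass during snapshot ✓
Count: 9.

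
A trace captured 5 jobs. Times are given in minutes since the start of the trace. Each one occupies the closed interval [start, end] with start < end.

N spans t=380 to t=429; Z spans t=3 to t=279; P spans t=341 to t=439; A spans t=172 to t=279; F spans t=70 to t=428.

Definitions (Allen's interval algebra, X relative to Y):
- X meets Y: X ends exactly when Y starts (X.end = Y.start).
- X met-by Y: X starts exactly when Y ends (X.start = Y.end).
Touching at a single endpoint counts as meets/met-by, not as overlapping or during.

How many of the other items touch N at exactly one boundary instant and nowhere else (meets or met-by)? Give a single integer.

Target N = [t=380, t=429].
A [t=172, t=279] → before → no.
F [t=70, t=428] → overlaps → no.
P [t=341, t=439] → contains → no.
Z [t=3, t=279] → before → no.
Total: 0.

0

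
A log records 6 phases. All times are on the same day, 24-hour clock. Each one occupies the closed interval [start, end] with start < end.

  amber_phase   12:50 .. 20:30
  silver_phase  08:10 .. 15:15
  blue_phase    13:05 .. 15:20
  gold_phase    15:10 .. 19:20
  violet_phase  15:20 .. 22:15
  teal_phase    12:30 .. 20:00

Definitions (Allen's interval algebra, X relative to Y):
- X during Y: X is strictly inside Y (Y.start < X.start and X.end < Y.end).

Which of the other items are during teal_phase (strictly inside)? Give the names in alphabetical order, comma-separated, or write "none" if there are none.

blue_phase, gold_phase

Target teal_phase = [12:30, 20:00].
amber_phase [12:50, 20:30] → overlapped-by → no.
blue_phase [13:05, 15:20] → during → yes.
gold_phase [15:10, 19:20] → during → yes.
silver_phase [08:10, 15:15] → overlaps → no.
violet_phase [15:20, 22:15] → overlapped-by → no.
Result: blue_phase, gold_phase.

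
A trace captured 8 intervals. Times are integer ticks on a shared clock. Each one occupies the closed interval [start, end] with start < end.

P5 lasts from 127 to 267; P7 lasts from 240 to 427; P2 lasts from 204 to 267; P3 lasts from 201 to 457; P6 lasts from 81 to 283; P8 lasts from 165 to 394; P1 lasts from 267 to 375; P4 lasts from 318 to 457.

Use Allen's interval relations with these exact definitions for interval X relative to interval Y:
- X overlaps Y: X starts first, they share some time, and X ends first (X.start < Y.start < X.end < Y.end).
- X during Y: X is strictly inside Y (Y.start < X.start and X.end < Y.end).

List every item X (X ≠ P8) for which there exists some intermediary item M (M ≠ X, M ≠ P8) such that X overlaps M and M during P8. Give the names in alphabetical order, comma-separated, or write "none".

P6

Target P8 = [165, 394].
Intermediaries M with M during P8: P1, P2.
Via P1 — items with X overlaps P1: P6.
Via P2 — items with X overlaps P2: none.
Union: P6.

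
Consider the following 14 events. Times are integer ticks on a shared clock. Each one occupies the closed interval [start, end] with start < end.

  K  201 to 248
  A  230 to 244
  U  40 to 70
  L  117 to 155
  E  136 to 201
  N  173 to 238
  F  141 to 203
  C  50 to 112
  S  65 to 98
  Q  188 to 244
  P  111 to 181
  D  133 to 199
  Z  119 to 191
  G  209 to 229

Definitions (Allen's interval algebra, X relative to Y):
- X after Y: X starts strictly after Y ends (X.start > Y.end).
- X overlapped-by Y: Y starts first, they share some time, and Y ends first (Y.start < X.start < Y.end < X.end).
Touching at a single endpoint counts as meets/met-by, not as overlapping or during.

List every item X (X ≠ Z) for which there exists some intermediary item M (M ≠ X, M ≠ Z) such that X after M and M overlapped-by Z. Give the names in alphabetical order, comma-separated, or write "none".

A, G, K

Target Z = [119, 191].
Intermediaries M with M overlapped-by Z: D, E, F, N, Q.
Via D — items with X after D: A, G, K.
Via E — items with X after E: A, G.
Via F — items with X after F: A, G.
Via N — items with X after N: none.
Via Q — items with X after Q: none.
Union: A, G, K.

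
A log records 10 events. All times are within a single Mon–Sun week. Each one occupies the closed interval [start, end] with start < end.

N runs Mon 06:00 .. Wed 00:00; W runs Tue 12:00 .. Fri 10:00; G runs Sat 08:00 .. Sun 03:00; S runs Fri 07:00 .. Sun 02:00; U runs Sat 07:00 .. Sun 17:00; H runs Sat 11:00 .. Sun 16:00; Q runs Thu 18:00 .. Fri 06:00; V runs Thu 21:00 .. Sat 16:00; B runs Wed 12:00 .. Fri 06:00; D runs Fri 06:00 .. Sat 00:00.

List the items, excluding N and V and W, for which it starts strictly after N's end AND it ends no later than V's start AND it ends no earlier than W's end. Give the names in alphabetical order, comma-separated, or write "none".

none

Conditions: its start is strictly after N's end (X.start > Wed 00:00) AND its end is no later than V's start (X.end <= Thu 21:00) AND its end is no earlier than W's end (X.end >= Fri 10:00).
B: start Wed 12:00 > Wed 00:00? ✓; end Fri 06:00 <= Thu 21:00? ✗; end Fri 06:00 >= Fri 10:00? ✗ → no.
D: start Fri 06:00 > Wed 00:00? ✓; end Sat 00:00 <= Thu 21:00? ✗; end Sat 00:00 >= Fri 10:00? ✓ → no.
G: start Sat 08:00 > Wed 00:00? ✓; end Sun 03:00 <= Thu 21:00? ✗; end Sun 03:00 >= Fri 10:00? ✓ → no.
H: start Sat 11:00 > Wed 00:00? ✓; end Sun 16:00 <= Thu 21:00? ✗; end Sun 16:00 >= Fri 10:00? ✓ → no.
Q: start Thu 18:00 > Wed 00:00? ✓; end Fri 06:00 <= Thu 21:00? ✗; end Fri 06:00 >= Fri 10:00? ✗ → no.
S: start Fri 07:00 > Wed 00:00? ✓; end Sun 02:00 <= Thu 21:00? ✗; end Sun 02:00 >= Fri 10:00? ✓ → no.
U: start Sat 07:00 > Wed 00:00? ✓; end Sun 17:00 <= Thu 21:00? ✗; end Sun 17:00 >= Fri 10:00? ✓ → no.
Result: none.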